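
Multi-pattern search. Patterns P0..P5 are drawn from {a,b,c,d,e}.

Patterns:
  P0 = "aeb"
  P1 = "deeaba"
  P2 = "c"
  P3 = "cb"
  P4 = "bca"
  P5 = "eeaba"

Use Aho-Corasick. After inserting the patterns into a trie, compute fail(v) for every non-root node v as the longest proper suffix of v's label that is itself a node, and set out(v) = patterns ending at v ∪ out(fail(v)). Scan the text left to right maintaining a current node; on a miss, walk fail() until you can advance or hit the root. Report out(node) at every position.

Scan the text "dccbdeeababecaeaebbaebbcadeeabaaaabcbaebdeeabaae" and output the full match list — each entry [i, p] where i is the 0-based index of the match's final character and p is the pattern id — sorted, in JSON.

Construct AC machine:
Trie nodes:
  n0 'ε': a→1 b→12 c→10 d→4 e→15
  n1 'a': e→2
  n2 'ae': b→3
  n3 'aeb': ·  [P0 ends]
  n4 'd': e→5
  n5 'de': e→6
  n6 'dee': a→7
  n7 'deea': b→8
  n8 'deeab': a→9
  n9 'deeaba': ·  [P1 ends]
  n10 'c': b→11  [P2 ends]
  n11 'cb': ·  [P3 ends]
  n12 'b': c→13
  n13 'bc': a→14
  n14 'bca': ·  [P4 ends]
  n15 'e': e→16
  n16 'ee': a→17
  n17 'eea': b→18
  n18 'eeab': a→19
  n19 'eeaba': ·  [P5 ends]

Failure links (BFS by depth):
  n1('a'): parent n0 fail=0; on 'a' 0 → fail=0;  out ∅∪∅=∅
  n4('d'): parent n0 fail=0; on 'd' 0 → fail=0;  out ∅∪∅=∅
  n10('c'): parent n0 fail=0; on 'c' 0 → fail=0;  out {2}∪∅={2}
  n12('b'): parent n0 fail=0; on 'b' 0 → fail=0;  out ∅∪∅=∅
  n15('e'): parent n0 fail=0; on 'e' 0 → fail=0;  out ∅∪∅=∅
  n2('ae'): parent n1 fail=0; on 'e' 0 → fail=15;  out ∅∪∅=∅
  n5('de'): parent n4 fail=0; on 'e' 0 → fail=15;  out ∅∪∅=∅
  n11('cb'): parent n10 fail=0; on 'b' 0 → fail=12;  out {3}∪∅={3}
  n13('bc'): parent n12 fail=0; on 'c' 0 → fail=10;  out ∅∪{2}={2}
  n16('ee'): parent n15 fail=0; on 'e' 0 → fail=15;  out ∅∪∅=∅
  n3('aeb'): parent n2 fail=15; on 'b' 15→0 → fail=12;  out {0}∪∅={0}
  n6('dee'): parent n5 fail=15; on 'e' 15 → fail=16;  out ∅∪∅=∅
  n14('bca'): parent n13 fail=10; on 'a' 10→0 → fail=1;  out {4}∪∅={4}
  n17('eea'): parent n16 fail=15; on 'a' 15→0 → fail=1;  out ∅∪∅=∅
  n7('deea'): parent n6 fail=16; on 'a' 16 → fail=17;  out ∅∪∅=∅
  n18('eeab'): parent n17 fail=1; on 'b' 1→0 → fail=12;  out ∅∪∅=∅
  n8('deeab'): parent n7 fail=17; on 'b' 17 → fail=18;  out ∅∪∅=∅
  n19('eeaba'): parent n18 fail=12; on 'a' 12→0 → fail=1;  out {5}∪∅={5}
  n9('deeaba'): parent n8 fail=18; on 'a' 18 → fail=19;  out {1}∪{5}={1,5}

Run:
i=0 'd': node 0→4
i=1 'c': node 4→10 ·f  ** P2@[1:1]
i=2 'c': node 10→10 ·f  ** P2@[2:2]
i=3 'b': node 10→11  ** P3@[2:3]
i=4 'd': node 11→4 ·f
i=5 'e': node 4→5
i=6 'e': node 5→6
i=7 'a': node 6→7
i=8 'b': node 7→8
i=9 'a': node 8→9  ** P1@[4:9],P5@[5:9]
i=10 'b': node 9→12 ·f
i=11 'e': node 12→15 ·f
i=12 'c': node 15→10 ·f  ** P2@[12:12]
i=13 'a': node 10→1 ·f
i=14 'e': node 1→2
i=15 'a': node 2→1 ·f
i=16 'e': node 1→2
i=17 'b': node 2→3  ** P0@[15:17]
i=18 'b': node 3→12 ·f
i=19 'a': node 12→1 ·f
i=20 'e': node 1→2
i=21 'b': node 2→3  ** P0@[19:21]
i=22 'b': node 3→12 ·f
i=23 'c': node 12→13  ** P2@[23:23]
i=24 'a': node 13→14  ** P4@[22:24]
i=25 'd': node 14→4 ·f
i=26 'e': node 4→5
i=27 'e': node 5→6
i=28 'a': node 6→7
i=29 'b': node 7→8
i=30 'a': node 8→9  ** P1@[25:30],P5@[26:30]
i=31 'a': node 9→1 ·f
i=32 'a': node 1→1 ·f
i=33 'a': node 1→1 ·f
i=34 'b': node 1→12 ·f
i=35 'c': node 12→13  ** P2@[35:35]
i=36 'b': node 13→11 ·f  ** P3@[35:36]
i=37 'a': node 11→1 ·f
i=38 'e': node 1→2
i=39 'b': node 2→3  ** P0@[37:39]
i=40 'd': node 3→4 ·f
i=41 'e': node 4→5
i=42 'e': node 5→6
i=43 'a': node 6→7
i=44 'b': node 7→8
i=45 'a': node 8→9  ** P1@[40:45],P5@[41:45]
i=46 'a': node 9→1 ·f
i=47 'e': node 1→2

Result: [[1,2],[2,2],[3,3],[9,1],[9,5],[12,2],[17,0],[21,0],[23,2],[24,4],[30,1],[30,5],[35,2],[36,3],[39,0],[45,1],[45,5]]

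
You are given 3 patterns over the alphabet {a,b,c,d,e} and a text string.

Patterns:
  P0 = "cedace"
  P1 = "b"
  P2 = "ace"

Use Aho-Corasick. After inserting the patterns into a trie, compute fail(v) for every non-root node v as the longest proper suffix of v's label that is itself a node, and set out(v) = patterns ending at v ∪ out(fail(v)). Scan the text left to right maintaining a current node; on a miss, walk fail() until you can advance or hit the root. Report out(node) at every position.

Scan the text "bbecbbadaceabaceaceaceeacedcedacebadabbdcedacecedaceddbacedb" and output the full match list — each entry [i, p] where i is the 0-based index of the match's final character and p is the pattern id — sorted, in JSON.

Construct AC machine:
Trie (insert patterns):
  0='ε' goto a→8 b→7 c→1
  1='c' goto e→2
  2='ce' goto d→3
  3='ced' goto a→4
  4='ceda' goto c→5
  5='cedac' goto e→6
  6='cedace' goto ·  ←P0
  7='b' goto ·  ←P1
  8='a' goto c→9
  9='ac' goto e→10
  10='ace' goto ·  ←P2

Failure links (BFS by depth):
  n1('c'): parent n0 fail=0; on 'c' 0 → fail=0;  out ∅∪∅=∅
  n7('b'): parent n0 fail=0; on 'b' 0 → fail=0;  out {1}∪∅={1}
  n8('a'): parent n0 fail=0; on 'a' 0 → fail=0;  out ∅∪∅=∅
  n2('ce'): parent n1 fail=0; on 'e' 0 → fail=0;  out ∅∪∅=∅
  n9('ac'): parent n8 fail=0; on 'c' 0 → fail=1;  out ∅∪∅=∅
  n3('ced'): parent n2 fail=0; on 'd' 0 → fail=0;  out ∅∪∅=∅
  n10('ace'): parent n9 fail=1; on 'e' 1 → fail=2;  out {2}∪∅={2}
  n4('ceda'): parent n3 fail=0; on 'a' 0 → fail=8;  out ∅∪∅=∅
  n5('cedac'): parent n4 fail=8; on 'c' 8 → fail=9;  out ∅∪∅=∅
  n6('cedace'): parent n5 fail=9; on 'e' 9 → fail=10;  out {0}∪{2}={0,2}

Text stream:
[0] read 'b'  n0⇒n7  ** P1@[0:0]
[1] read 'b'  n7⇒n7 ·f  ** P1@[1:1]
[2] read 'e'  n7⇒n0 ·f
[3] read 'c'  n0⇒n1
[4] read 'b'  n1⇒n7 ·f  ** P1@[4:4]
[5] read 'b'  n7⇒n7 ·f  ** P1@[5:5]
[6] read 'a'  n7⇒n8 ·f
[7] read 'd'  n8⇒n0 ·f
[8] read 'a'  n0⇒n8
[9] read 'c'  n8⇒n9
[10] read 'e'  n9⇒n10  ** P2@[8:10]
[11] read 'a'  n10⇒n8 ·f
[12] read 'b'  n8⇒n7 ·f  ** P1@[12:12]
[13] read 'a'  n7⇒n8 ·f
[14] read 'c'  n8⇒n9
[15] read 'e'  n9⇒n10  ** P2@[13:15]
[16] read 'a'  n10⇒n8 ·f
[17] read 'c'  n8⇒n9
[18] read 'e'  n9⇒n10  ** P2@[16:18]
[19] read 'a'  n10⇒n8 ·f
[20] read 'c'  n8⇒n9
[21] read 'e'  n9⇒n10  ** P2@[19:21]
[22] read 'e'  n10⇒n0 ·f
[23] read 'a'  n0⇒n8
[24] read 'c'  n8⇒n9
[25] read 'e'  n9⇒n10  ** P2@[23:25]
[26] read 'd'  n10⇒n3 ·f
[27] read 'c'  n3⇒n1 ·f
[28] read 'e'  n1⇒n2
[29] read 'd'  n2⇒n3
[30] read 'a'  n3⇒n4
[31] read 'c'  n4⇒n5
[32] read 'e'  n5⇒n6  ** P0@[27:32],P2@[30:32]
[33] read 'b'  n6⇒n7 ·f  ** P1@[33:33]
[34] read 'a'  n7⇒n8 ·f
[35] read 'd'  n8⇒n0 ·f
[36] read 'a'  n0⇒n8
[37] read 'b'  n8⇒n7 ·f  ** P1@[37:37]
[38] read 'b'  n7⇒n7 ·f  ** P1@[38:38]
[39] read 'd'  n7⇒n0 ·f
[40] read 'c'  n0⇒n1
[41] read 'e'  n1⇒n2
[42] read 'd'  n2⇒n3
[43] read 'a'  n3⇒n4
[44] read 'c'  n4⇒n5
[45] read 'e'  n5⇒n6  ** P0@[40:45],P2@[43:45]
[46] read 'c'  n6⇒n1 ·f
[47] read 'e'  n1⇒n2
[48] read 'd'  n2⇒n3
[49] read 'a'  n3⇒n4
[50] read 'c'  n4⇒n5
[51] read 'e'  n5⇒n6  ** P0@[46:51],P2@[49:51]
[52] read 'd'  n6⇒n3 ·f
[53] read 'd'  n3⇒n0 ·f
[54] read 'b'  n0⇒n7  ** P1@[54:54]
[55] read 'a'  n7⇒n8 ·f
[56] read 'c'  n8⇒n9
[57] read 'e'  n9⇒n10  ** P2@[55:57]
[58] read 'd'  n10⇒n3 ·f
[59] read 'b'  n3⇒n7 ·f  ** P1@[59:59]

Matches: [[0,1],[1,1],[4,1],[5,1],[10,2],[12,1],[15,2],[18,2],[21,2],[25,2],[32,0],[32,2],[33,1],[37,1],[38,1],[45,0],[45,2],[51,0],[51,2],[54,1],[57,2],[59,1]]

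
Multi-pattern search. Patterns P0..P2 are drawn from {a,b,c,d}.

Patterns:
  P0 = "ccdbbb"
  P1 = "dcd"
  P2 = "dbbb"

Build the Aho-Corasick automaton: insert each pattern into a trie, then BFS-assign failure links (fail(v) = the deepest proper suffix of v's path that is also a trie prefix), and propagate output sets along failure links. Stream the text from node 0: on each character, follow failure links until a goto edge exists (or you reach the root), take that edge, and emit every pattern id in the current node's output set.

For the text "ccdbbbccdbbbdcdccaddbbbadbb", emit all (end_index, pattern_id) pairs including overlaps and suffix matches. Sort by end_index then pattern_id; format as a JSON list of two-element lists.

Build:
Trie (insert patterns):
  0='ε' goto c→1 d→7
  1='c' goto c→2
  2='cc' goto d→3
  3='ccd' goto b→4
  4='ccdb' goto b→5
  5='ccdbb' goto b→6
  6='ccdbbb' goto ·  ←P0
  7='d' goto b→10 c→8
  8='dc' goto d→9
  9='dcd' goto ·  ←P1
  10='db' goto b→11
  11='dbb' goto b→12
  12='dbbb' goto ·  ←P2

Failure links (BFS by depth):
  fail(1) 'c': from fail(0)=0 chase 'c': 0 ⇒ 0;  out=∅∪out(0)=∅
  fail(7) 'd': from fail(0)=0 chase 'd': 0 ⇒ 0;  out=∅∪out(0)=∅
  fail(2) 'cc': from fail(1)=0 chase 'c': 0 ⇒ 1;  out=∅∪out(1)=∅
  fail(8) 'dc': from fail(7)=0 chase 'c': 0 ⇒ 1;  out=∅∪out(1)=∅
  fail(10) 'db': from fail(7)=0 chase 'b': 0 ⇒ 0;  out=∅∪out(0)=∅
  fail(3) 'ccd': from fail(2)=1 chase 'd': 1→0 ⇒ 7;  out=∅∪out(7)=∅
  fail(9) 'dcd': from fail(8)=1 chase 'd': 1→0 ⇒ 7;  out={1}∪out(7)={1}
  fail(11) 'dbb': from fail(10)=0 chase 'b': 0 ⇒ 0;  out=∅∪out(0)=∅
  fail(4) 'ccdb': from fail(3)=7 chase 'b': 7 ⇒ 10;  out=∅∪out(10)=∅
  fail(12) 'dbbb': from fail(11)=0 chase 'b': 0 ⇒ 0;  out={2}∪out(0)={2}
  fail(5) 'ccdbb': from fail(4)=10 chase 'b': 10 ⇒ 11;  out=∅∪out(11)=∅
  fail(6) 'ccdbbb': from fail(5)=11 chase 'b': 11 ⇒ 12;  out={0}∪out(12)={0,2}

Run:
pos 0 'c': at 1
pos 1 'c': at 2
pos 2 'd': at 3
pos 3 'b': at 4
pos 4 'b': at 5
pos 5 'b': at 6  → match P0@[0:5],P2@[2:5]
pos 6 'c': at 1 (via fail)
pos 7 'c': at 2
pos 8 'd': at 3
pos 9 'b': at 4
pos 10 'b': at 5
pos 11 'b': at 6  → match P0@[6:11],P2@[8:11]
pos 12 'd': at 7 (via fail)
pos 13 'c': at 8
pos 14 'd': at 9  → match P1@[12:14]
pos 15 'c': at 8 (via fail)
pos 16 'c': at 2 (via fail)
pos 17 'a': at 0 (via fail)
pos 18 'd': at 7
pos 19 'd': at 7 (via fail)
pos 20 'b': at 10
pos 21 'b': at 11
pos 22 'b': at 12  → match P2@[19:22]
pos 23 'a': at 0 (via fail)
pos 24 'd': at 7
pos 25 'b': at 10
pos 26 'b': at 11

All matches (sorted): [[5,0],[5,2],[11,0],[11,2],[14,1],[22,2]]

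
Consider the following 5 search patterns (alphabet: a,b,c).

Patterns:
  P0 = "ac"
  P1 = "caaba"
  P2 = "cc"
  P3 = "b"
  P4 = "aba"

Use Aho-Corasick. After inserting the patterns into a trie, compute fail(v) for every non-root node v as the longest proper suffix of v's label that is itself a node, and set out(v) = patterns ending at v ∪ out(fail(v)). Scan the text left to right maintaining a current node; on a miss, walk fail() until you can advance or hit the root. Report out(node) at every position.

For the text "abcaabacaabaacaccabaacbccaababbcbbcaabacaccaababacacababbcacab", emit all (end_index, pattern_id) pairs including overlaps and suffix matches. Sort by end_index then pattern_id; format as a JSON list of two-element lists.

Construct AC machine:
Trie nodes:
  n0 'ε': a→1 b→9 c→3
  n1 'a': b→10 c→2
  n2 'ac': ·  [P0 ends]
  n3 'c': a→4 c→8
  n4 'ca': a→5
  n5 'caa': b→6
  n6 'caab': a→7
  n7 'caaba': ·  [P1 ends]
  n8 'cc': ·  [P2 ends]
  n9 'b': ·  [P3 ends]
  n10 'ab': a→11
  n11 'aba': ·  [P4 ends]

Failure links (BFS by depth):
  fail(1) 'a': from fail(0)=0 chase 'a': 0 ⇒ 0;  out=∅∪out(0)=∅
  fail(3) 'c': from fail(0)=0 chase 'c': 0 ⇒ 0;  out=∅∪out(0)=∅
  fail(9) 'b': from fail(0)=0 chase 'b': 0 ⇒ 0;  out={3}∪out(0)={3}
  fail(2) 'ac': from fail(1)=0 chase 'c': 0 ⇒ 3;  out={0}∪out(3)={0}
  fail(4) 'ca': from fail(3)=0 chase 'a': 0 ⇒ 1;  out=∅∪out(1)=∅
  fail(8) 'cc': from fail(3)=0 chase 'c': 0 ⇒ 3;  out={2}∪out(3)={2}
  fail(10) 'ab': from fail(1)=0 chase 'b': 0 ⇒ 9;  out=∅∪out(9)={3}
  fail(5) 'caa': from fail(4)=1 chase 'a': 1→0 ⇒ 1;  out=∅∪out(1)=∅
  fail(11) 'aba': from fail(10)=9 chase 'a': 9→0 ⇒ 1;  out={4}∪out(1)={4}
  fail(6) 'caab': from fail(5)=1 chase 'b': 1 ⇒ 10;  out=∅∪out(10)={3}
  fail(7) 'caaba': from fail(6)=10 chase 'a': 10 ⇒ 11;  out={1}∪out(11)={1,4}

Text stream:
pos 0 'a': at 1
pos 1 'b': at 10  ** P3@[1:1]
pos 2 'c': at 3 (fail-walked)
pos 3 'a': at 4
pos 4 'a': at 5
pos 5 'b': at 6  ** P3@[5:5]
pos 6 'a': at 7  ** P1@[2:6],P4@[4:6]
pos 7 'c': at 2 (fail-walked)  ** P0@[6:7]
pos 8 'a': at 4 (fail-walked)
pos 9 'a': at 5
pos 10 'b': at 6  ** P3@[10:10]
pos 11 'a': at 7  ** P1@[7:11],P4@[9:11]
pos 12 'a': at 1 (fail-walked)
pos 13 'c': at 2  ** P0@[12:13]
pos 14 'a': at 4 (fail-walked)
pos 15 'c': at 2 (fail-walked)  ** P0@[14:15]
pos 16 'c': at 8 (fail-walked)  ** P2@[15:16]
pos 17 'a': at 4 (fail-walked)
pos 18 'b': at 10 (fail-walked)  ** P3@[18:18]
pos 19 'a': at 11  ** P4@[17:19]
pos 20 'a': at 1 (fail-walked)
pos 21 'c': at 2  ** P0@[20:21]
pos 22 'b': at 9 (fail-walked)  ** P3@[22:22]
pos 23 'c': at 3 (fail-walked)
pos 24 'c': at 8  ** P2@[23:24]
pos 25 'a': at 4 (fail-walked)
pos 26 'a': at 5
pos 27 'b': at 6  ** P3@[27:27]
pos 28 'a': at 7  ** P1@[24:28],P4@[26:28]
pos 29 'b': at 10 (fail-walked)  ** P3@[29:29]
pos 30 'b': at 9 (fail-walked)  ** P3@[30:30]
pos 31 'c': at 3 (fail-walked)
pos 32 'b': at 9 (fail-walked)  ** P3@[32:32]
pos 33 'b': at 9 (fail-walked)  ** P3@[33:33]
pos 34 'c': at 3 (fail-walked)
pos 35 'a': at 4
pos 36 'a': at 5
pos 37 'b': at 6  ** P3@[37:37]
pos 38 'a': at 7  ** P1@[34:38],P4@[36:38]
pos 39 'c': at 2 (fail-walked)  ** P0@[38:39]
pos 40 'a': at 4 (fail-walked)
pos 41 'c': at 2 (fail-walked)  ** P0@[40:41]
pos 42 'c': at 8 (fail-walked)  ** P2@[41:42]
pos 43 'a': at 4 (fail-walked)
pos 44 'a': at 5
pos 45 'b': at 6  ** P3@[45:45]
pos 46 'a': at 7  ** P1@[42:46],P4@[44:46]
pos 47 'b': at 10 (fail-walked)  ** P3@[47:47]
pos 48 'a': at 11  ** P4@[46:48]
pos 49 'c': at 2 (fail-walked)  ** P0@[48:49]
pos 50 'a': at 4 (fail-walked)
pos 51 'c': at 2 (fail-walked)  ** P0@[50:51]
pos 52 'a': at 4 (fail-walked)
pos 53 'b': at 10 (fail-walked)  ** P3@[53:53]
pos 54 'a': at 11  ** P4@[52:54]
pos 55 'b': at 10 (fail-walked)  ** P3@[55:55]
pos 56 'b': at 9 (fail-walked)  ** P3@[56:56]
pos 57 'c': at 3 (fail-walked)
pos 58 'a': at 4
pos 59 'c': at 2 (fail-walked)  ** P0@[58:59]
pos 60 'a': at 4 (fail-walked)
pos 61 'b': at 10 (fail-walked)  ** P3@[61:61]

Result: [[1,3],[5,3],[6,1],[6,4],[7,0],[10,3],[11,1],[11,4],[13,0],[15,0],[16,2],[18,3],[19,4],[21,0],[22,3],[24,2],[27,3],[28,1],[28,4],[29,3],[30,3],[32,3],[33,3],[37,3],[38,1],[38,4],[39,0],[41,0],[42,2],[45,3],[46,1],[46,4],[47,3],[48,4],[49,0],[51,0],[53,3],[54,4],[55,3],[56,3],[59,0],[61,3]]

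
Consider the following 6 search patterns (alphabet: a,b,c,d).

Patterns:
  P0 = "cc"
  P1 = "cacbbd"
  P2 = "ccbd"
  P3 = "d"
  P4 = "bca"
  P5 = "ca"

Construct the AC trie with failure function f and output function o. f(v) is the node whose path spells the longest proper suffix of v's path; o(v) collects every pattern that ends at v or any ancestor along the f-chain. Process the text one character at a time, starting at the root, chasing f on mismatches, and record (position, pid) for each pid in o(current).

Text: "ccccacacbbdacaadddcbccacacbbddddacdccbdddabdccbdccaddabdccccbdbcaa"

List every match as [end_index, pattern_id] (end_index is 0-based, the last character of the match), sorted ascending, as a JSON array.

Build automaton:
Trie nodes:
  0='ε' goto b→11 c→1 d→10
  1='c' goto a→3 c→2
  2='cc' goto b→8  ←P0
  3='ca' goto c→4  ←P5
  4='cac' goto b→5
  5='cacb' goto b→6
  6='cacbb' goto d→7
  7='cacbbd' goto ·  ←P1
  8='ccb' goto d→9
  9='ccbd' goto ·  ←P2
  10='d' goto ·  ←P3
  11='b' goto c→12
  12='bc' goto a→13
  13='bca' goto ·  ←P4

Failure links (BFS by depth):
  fail(1) 'c': from fail(0)=0 chase 'c': 0 ⇒ 0;  out=∅∪out(0)=∅
  fail(10) 'd': from fail(0)=0 chase 'd': 0 ⇒ 0;  out={3}∪out(0)={3}
  fail(11) 'b': from fail(0)=0 chase 'b': 0 ⇒ 0;  out=∅∪out(0)=∅
  fail(2) 'cc': from fail(1)=0 chase 'c': 0 ⇒ 1;  out={0}∪out(1)={0}
  fail(3) 'ca': from fail(1)=0 chase 'a': 0 ⇒ 0;  out={5}∪out(0)={5}
  fail(12) 'bc': from fail(11)=0 chase 'c': 0 ⇒ 1;  out=∅∪out(1)=∅
  fail(4) 'cac': from fail(3)=0 chase 'c': 0 ⇒ 1;  out=∅∪out(1)=∅
  fail(8) 'ccb': from fail(2)=1 chase 'b': 1→0 ⇒ 11;  out=∅∪out(11)=∅
  fail(13) 'bca': from fail(12)=1 chase 'a': 1 ⇒ 3;  out={4}∪out(3)={4,5}
  fail(5) 'cacb': from fail(4)=1 chase 'b': 1→0 ⇒ 11;  out=∅∪out(11)=∅
  fail(9) 'ccbd': from fail(8)=11 chase 'd': 11→0 ⇒ 10;  out={2}∪out(10)={2,3}
  fail(6) 'cacbb': from fail(5)=11 chase 'b': 11→0 ⇒ 11;  out=∅∪out(11)=∅
  fail(7) 'cacbbd': from fail(6)=11 chase 'd': 11→0 ⇒ 10;  out={1}∪out(10)={1,3}

Run:
[0] read 'c'  n0⇒n1
[1] read 'c'  n1⇒n2  ** P0@[0:1]
[2] read 'c'  n2⇒n2 (via fail)  ** P0@[1:2]
[3] read 'c'  n2⇒n2 (via fail)  ** P0@[2:3]
[4] read 'a'  n2⇒n3 (via fail)  ** P5@[3:4]
[5] read 'c'  n3⇒n4
[6] read 'a'  n4⇒n3 (via fail)  ** P5@[5:6]
[7] read 'c'  n3⇒n4
[8] read 'b'  n4⇒n5
[9] read 'b'  n5⇒n6
[10] read 'd'  n6⇒n7  ** P1@[5:10],P3@[10:10]
[11] read 'a'  n7⇒n0 (via fail)
[12] read 'c'  n0⇒n1
[13] read 'a'  n1⇒n3  ** P5@[12:13]
[14] read 'a'  n3⇒n0 (via fail)
[15] read 'd'  n0⇒n10  ** P3@[15:15]
[16] read 'd'  n10⇒n10 (via fail)  ** P3@[16:16]
[17] read 'd'  n10⇒n10 (via fail)  ** P3@[17:17]
[18] read 'c'  n10⇒n1 (via fail)
[19] read 'b'  n1⇒n11 (via fail)
[20] read 'c'  n11⇒n12
[21] read 'c'  n12⇒n2 (via fail)  ** P0@[20:21]
[22] read 'a'  n2⇒n3 (via fail)  ** P5@[21:22]
[23] read 'c'  n3⇒n4
[24] read 'a'  n4⇒n3 (via fail)  ** P5@[23:24]
[25] read 'c'  n3⇒n4
[26] read 'b'  n4⇒n5
[27] read 'b'  n5⇒n6
[28] read 'd'  n6⇒n7  ** P1@[23:28],P3@[28:28]
[29] read 'd'  n7⇒n10 (via fail)  ** P3@[29:29]
[30] read 'd'  n10⇒n10 (via fail)  ** P3@[30:30]
[31] read 'd'  n10⇒n10 (via fail)  ** P3@[31:31]
[32] read 'a'  n10⇒n0 (via fail)
[33] read 'c'  n0⇒n1
[34] read 'd'  n1⇒n10 (via fail)  ** P3@[34:34]
[35] read 'c'  n10⇒n1 (via fail)
[36] read 'c'  n1⇒n2  ** P0@[35:36]
[37] read 'b'  n2⇒n8
[38] read 'd'  n8⇒n9  ** P2@[35:38],P3@[38:38]
[39] read 'd'  n9⇒n10 (via fail)  ** P3@[39:39]
[40] read 'd'  n10⇒n10 (via fail)  ** P3@[40:40]
[41] read 'a'  n10⇒n0 (via fail)
[42] read 'b'  n0⇒n11
[43] read 'd'  n11⇒n10 (via fail)  ** P3@[43:43]
[44] read 'c'  n10⇒n1 (via fail)
[45] read 'c'  n1⇒n2  ** P0@[44:45]
[46] read 'b'  n2⇒n8
[47] read 'd'  n8⇒n9  ** P2@[44:47],P3@[47:47]
[48] read 'c'  n9⇒n1 (via fail)
[49] read 'c'  n1⇒n2  ** P0@[48:49]
[50] read 'a'  n2⇒n3 (via fail)  ** P5@[49:50]
[51] read 'd'  n3⇒n10 (via fail)  ** P3@[51:51]
[52] read 'd'  n10⇒n10 (via fail)  ** P3@[52:52]
[53] read 'a'  n10⇒n0 (via fail)
[54] read 'b'  n0⇒n11
[55] read 'd'  n11⇒n10 (via fail)  ** P3@[55:55]
[56] read 'c'  n10⇒n1 (via fail)
[57] read 'c'  n1⇒n2  ** P0@[56:57]
[58] read 'c'  n2⇒n2 (via fail)  ** P0@[57:58]
[59] read 'c'  n2⇒n2 (via fail)  ** P0@[58:59]
[60] read 'b'  n2⇒n8
[61] read 'd'  n8⇒n9  ** P2@[58:61],P3@[61:61]
[62] read 'b'  n9⇒n11 (via fail)
[63] read 'c'  n11⇒n12
[64] read 'a'  n12⇒n13  ** P4@[62:64],P5@[63:64]
[65] read 'a'  n13⇒n0 (via fail)

All matches (sorted): [[1,0],[2,0],[3,0],[4,5],[6,5],[10,1],[10,3],[13,5],[15,3],[16,3],[17,3],[21,0],[22,5],[24,5],[28,1],[28,3],[29,3],[30,3],[31,3],[34,3],[36,0],[38,2],[38,3],[39,3],[40,3],[43,3],[45,0],[47,2],[47,3],[49,0],[50,5],[51,3],[52,3],[55,3],[57,0],[58,0],[59,0],[61,2],[61,3],[64,4],[64,5]]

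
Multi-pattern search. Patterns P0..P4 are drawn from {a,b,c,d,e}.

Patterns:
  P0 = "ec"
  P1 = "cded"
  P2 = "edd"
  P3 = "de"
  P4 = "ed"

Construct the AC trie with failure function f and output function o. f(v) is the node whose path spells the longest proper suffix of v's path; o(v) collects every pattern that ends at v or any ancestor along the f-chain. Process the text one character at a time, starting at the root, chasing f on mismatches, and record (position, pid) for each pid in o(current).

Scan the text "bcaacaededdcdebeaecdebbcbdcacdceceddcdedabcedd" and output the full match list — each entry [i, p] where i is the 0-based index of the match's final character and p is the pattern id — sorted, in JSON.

Build:
Trie (insert patterns):
  n0 'ε': c→3 d→9 e→1
  n1 'e': c→2 d→7
  n2 'ec': ·  ←P0
  n3 'c': d→4
  n4 'cd': e→5
  n5 'cde': d→6
  n6 'cded': ·  ←P1
  n7 'ed': d→8  ←P4
  n8 'edd': ·  ←P2
  n9 'd': e→10
  n10 'de': ·  ←P3

Failure links (BFS by depth):
  n1('e'): parent n0 fail=0; on 'e' 0 → fail=0;  out ∅∪∅=∅
  n3('c'): parent n0 fail=0; on 'c' 0 → fail=0;  out ∅∪∅=∅
  n9('d'): parent n0 fail=0; on 'd' 0 → fail=0;  out ∅∪∅=∅
  n2('ec'): parent n1 fail=0; on 'c' 0 → fail=3;  out {0}∪∅={0}
  n4('cd'): parent n3 fail=0; on 'd' 0 → fail=9;  out ∅∪∅=∅
  n7('ed'): parent n1 fail=0; on 'd' 0 → fail=9;  out {4}∪∅={4}
  n10('de'): parent n9 fail=0; on 'e' 0 → fail=1;  out {3}∪∅={3}
  n5('cde'): parent n4 fail=9; on 'e' 9 → fail=10;  out ∅∪{3}={3}
  n8('edd'): parent n7 fail=9; on 'd' 9→0 → fail=9;  out {2}∪∅={2}
  n6('cded'): parent n5 fail=10; on 'd' 10→1 → fail=7;  out {1}∪{4}={1,4}

Text stream:
pos 0 'b': at 0
pos 1 'c': at 3
pos 2 'a': at 0 (fail-walked)
pos 3 'a': at 0
pos 4 'c': at 3
pos 5 'a': at 0 (fail-walked)
pos 6 'e': at 1
pos 7 'd': at 7  ** P4@[6:7]
pos 8 'e': at 10 (fail-walked)  ** P3@[7:8]
pos 9 'd': at 7 (fail-walked)  ** P4@[8:9]
pos 10 'd': at 8  ** P2@[8:10]
pos 11 'c': at 3 (fail-walked)
pos 12 'd': at 4
pos 13 'e': at 5  ** P3@[12:13]
pos 14 'b': at 0 (fail-walked)
pos 15 'e': at 1
pos 16 'a': at 0 (fail-walked)
pos 17 'e': at 1
pos 18 'c': at 2  ** P0@[17:18]
pos 19 'd': at 4 (fail-walked)
pos 20 'e': at 5  ** P3@[19:20]
pos 21 'b': at 0 (fail-walked)
pos 22 'b': at 0
pos 23 'c': at 3
pos 24 'b': at 0 (fail-walked)
pos 25 'd': at 9
pos 26 'c': at 3 (fail-walked)
pos 27 'a': at 0 (fail-walked)
pos 28 'c': at 3
pos 29 'd': at 4
pos 30 'c': at 3 (fail-walked)
pos 31 'e': at 1 (fail-walked)
pos 32 'c': at 2  ** P0@[31:32]
pos 33 'e': at 1 (fail-walked)
pos 34 'd': at 7  ** P4@[33:34]
pos 35 'd': at 8  ** P2@[33:35]
pos 36 'c': at 3 (fail-walked)
pos 37 'd': at 4
pos 38 'e': at 5  ** P3@[37:38]
pos 39 'd': at 6  ** P1@[36:39],P4@[38:39]
pos 40 'a': at 0 (fail-walked)
pos 41 'b': at 0
pos 42 'c': at 3
pos 43 'e': at 1 (fail-walked)
pos 44 'd': at 7  ** P4@[43:44]
pos 45 'd': at 8  ** P2@[43:45]

Matches: [[7,4],[8,3],[9,4],[10,2],[13,3],[18,0],[20,3],[32,0],[34,4],[35,2],[38,3],[39,1],[39,4],[44,4],[45,2]]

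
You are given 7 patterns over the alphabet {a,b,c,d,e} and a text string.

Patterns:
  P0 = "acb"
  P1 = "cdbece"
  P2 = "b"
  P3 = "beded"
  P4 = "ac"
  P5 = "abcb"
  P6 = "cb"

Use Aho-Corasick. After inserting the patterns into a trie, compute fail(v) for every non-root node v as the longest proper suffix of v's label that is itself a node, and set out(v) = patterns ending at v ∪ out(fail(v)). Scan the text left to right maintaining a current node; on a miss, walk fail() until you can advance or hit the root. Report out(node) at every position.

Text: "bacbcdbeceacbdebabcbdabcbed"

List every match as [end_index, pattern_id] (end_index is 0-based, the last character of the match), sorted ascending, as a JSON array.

Build:
Trie nodes:
  n0 'ε': a→1 b→10 c→4
  n1 'a': b→15 c→2
  n2 'ac': b→3  ←P4
  n3 'acb': ·  ←P0
  n4 'c': b→18 d→5
  n5 'cd': b→6
  n6 'cdb': e→7
  n7 'cdbe': c→8
  n8 'cdbec': e→9
  n9 'cdbece': ·  ←P1
  n10 'b': e→11  ←P2
  n11 'be': d→12
  n12 'bed': e→13
  n13 'bede': d→14
  n14 'beded': ·  ←P3
  n15 'ab': c→16
  n16 'abc': b→17
  n17 'abcb': ·  ←P5
  n18 'cb': ·  ←P6

Failure links (BFS by depth):
  fail(1) 'a': from fail(0)=0 chase 'a': 0 ⇒ 0;  out=∅∪out(0)=∅
  fail(4) 'c': from fail(0)=0 chase 'c': 0 ⇒ 0;  out=∅∪out(0)=∅
  fail(10) 'b': from fail(0)=0 chase 'b': 0 ⇒ 0;  out={2}∪out(0)={2}
  fail(2) 'ac': from fail(1)=0 chase 'c': 0 ⇒ 4;  out={4}∪out(4)={4}
  fail(5) 'cd': from fail(4)=0 chase 'd': 0 ⇒ 0;  out=∅∪out(0)=∅
  fail(11) 'be': from fail(10)=0 chase 'e': 0 ⇒ 0;  out=∅∪out(0)=∅
  fail(15) 'ab': from fail(1)=0 chase 'b': 0 ⇒ 10;  out=∅∪out(10)={2}
  fail(18) 'cb': from fail(4)=0 chase 'b': 0 ⇒ 10;  out={6}∪out(10)={2,6}
  fail(3) 'acb': from fail(2)=4 chase 'b': 4 ⇒ 18;  out={0}∪out(18)={0,2,6}
  fail(6) 'cdb': from fail(5)=0 chase 'b': 0 ⇒ 10;  out=∅∪out(10)={2}
  fail(12) 'bed': from fail(11)=0 chase 'd': 0 ⇒ 0;  out=∅∪out(0)=∅
  fail(16) 'abc': from fail(15)=10 chase 'c': 10→0 ⇒ 4;  out=∅∪out(4)=∅
  fail(7) 'cdbe': from fail(6)=10 chase 'e': 10 ⇒ 11;  out=∅∪out(11)=∅
  fail(13) 'bede': from fail(12)=0 chase 'e': 0 ⇒ 0;  out=∅∪out(0)=∅
  fail(17) 'abcb': from fail(16)=4 chase 'b': 4 ⇒ 18;  out={5}∪out(18)={2,5,6}
  fail(8) 'cdbec': from fail(7)=11 chase 'c': 11→0 ⇒ 4;  out=∅∪out(4)=∅
  fail(14) 'beded': from fail(13)=0 chase 'd': 0 ⇒ 0;  out={3}∪out(0)={3}
  fail(9) 'cdbece': from fail(8)=4 chase 'e': 4→0 ⇒ 0;  out={1}∪out(0)={1}

Scan:
pos 0 'b': at 10  ** P2@[0:0]
pos 1 'a': at 1 ·f
pos 2 'c': at 2  ** P4@[1:2]
pos 3 'b': at 3  ** P0@[1:3],P2@[3:3],P6@[2:3]
pos 4 'c': at 4 ·f
pos 5 'd': at 5
pos 6 'b': at 6  ** P2@[6:6]
pos 7 'e': at 7
pos 8 'c': at 8
pos 9 'e': at 9  ** P1@[4:9]
pos 10 'a': at 1 ·f
pos 11 'c': at 2  ** P4@[10:11]
pos 12 'b': at 3  ** P0@[10:12],P2@[12:12],P6@[11:12]
pos 13 'd': at 0 ·f
pos 14 'e': at 0
pos 15 'b': at 10  ** P2@[15:15]
pos 16 'a': at 1 ·f
pos 17 'b': at 15  ** P2@[17:17]
pos 18 'c': at 16
pos 19 'b': at 17  ** P2@[19:19],P5@[16:19],P6@[18:19]
pos 20 'd': at 0 ·f
pos 21 'a': at 1
pos 22 'b': at 15  ** P2@[22:22]
pos 23 'c': at 16
pos 24 'b': at 17  ** P2@[24:24],P5@[21:24],P6@[23:24]
pos 25 'e': at 11 ·f
pos 26 'd': at 12

All matches (sorted): [[0,2],[2,4],[3,0],[3,2],[3,6],[6,2],[9,1],[11,4],[12,0],[12,2],[12,6],[15,2],[17,2],[19,2],[19,5],[19,6],[22,2],[24,2],[24,5],[24,6]]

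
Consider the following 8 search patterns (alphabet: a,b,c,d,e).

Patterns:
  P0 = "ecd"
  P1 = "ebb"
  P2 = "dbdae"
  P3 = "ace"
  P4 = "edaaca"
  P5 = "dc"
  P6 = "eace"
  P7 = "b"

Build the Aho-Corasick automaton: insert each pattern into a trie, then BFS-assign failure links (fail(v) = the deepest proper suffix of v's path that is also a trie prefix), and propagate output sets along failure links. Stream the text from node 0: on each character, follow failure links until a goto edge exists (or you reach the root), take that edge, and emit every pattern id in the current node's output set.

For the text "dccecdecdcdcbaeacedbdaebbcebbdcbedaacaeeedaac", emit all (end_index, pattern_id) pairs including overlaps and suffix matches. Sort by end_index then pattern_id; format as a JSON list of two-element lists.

Build:
Trie (insert patterns):
  0='ε' goto a→11 b→23 d→6 e→1
  1='e' goto a→20 b→4 c→2 d→14
  2='ec' goto d→3
  3='ecd' goto ·  ←P0
  4='eb' goto b→5
  5='ebb' goto ·  ←P1
  6='d' goto b→7 c→19
  7='db' goto d→8
  8='dbd' goto a→9
  9='dbda' goto e→10
  10='dbdae' goto ·  ←P2
  11='a' goto c→12
  12='ac' goto e→13
  13='ace' goto ·  ←P3
  14='ed' goto a→15
  15='eda' goto a→16
  16='edaa' goto c→17
  17='edaac' goto a→18
  18='edaaca' goto ·  ←P4
  19='dc' goto ·  ←P5
  20='ea' goto c→21
  21='eac' goto e→22
  22='eace' goto ·  ←P6
  23='b' goto ·  ←P7

BFS fail/out derivation:
  n1('e'): parent n0 fail=0; on 'e' 0 → fail=0;  out ∅∪∅=∅
  n6('d'): parent n0 fail=0; on 'd' 0 → fail=0;  out ∅∪∅=∅
  n11('a'): parent n0 fail=0; on 'a' 0 → fail=0;  out ∅∪∅=∅
  n23('b'): parent n0 fail=0; on 'b' 0 → fail=0;  out {7}∪∅={7}
  n2('ec'): parent n1 fail=0; on 'c' 0 → fail=0;  out ∅∪∅=∅
  n4('eb'): parent n1 fail=0; on 'b' 0 → fail=23;  out ∅∪{7}={7}
  n7('db'): parent n6 fail=0; on 'b' 0 → fail=23;  out ∅∪{7}={7}
  n12('ac'): parent n11 fail=0; on 'c' 0 → fail=0;  out ∅∪∅=∅
  n14('ed'): parent n1 fail=0; on 'd' 0 → fail=6;  out ∅∪∅=∅
  n19('dc'): parent n6 fail=0; on 'c' 0 → fail=0;  out {5}∪∅={5}
  n20('ea'): parent n1 fail=0; on 'a' 0 → fail=11;  out ∅∪∅=∅
  n3('ecd'): parent n2 fail=0; on 'd' 0 → fail=6;  out {0}∪∅={0}
  n5('ebb'): parent n4 fail=23; on 'b' 23→0 → fail=23;  out {1}∪{7}={1,7}
  n8('dbd'): parent n7 fail=23; on 'd' 23→0 → fail=6;  out ∅∪∅=∅
  n13('ace'): parent n12 fail=0; on 'e' 0 → fail=1;  out {3}∪∅={3}
  n15('eda'): parent n14 fail=6; on 'a' 6→0 → fail=11;  out ∅∪∅=∅
  n21('eac'): parent n20 fail=11; on 'c' 11 → fail=12;  out ∅∪∅=∅
  n9('dbda'): parent n8 fail=6; on 'a' 6→0 → fail=11;  out ∅∪∅=∅
  n16('edaa'): parent n15 fail=11; on 'a' 11→0 → fail=11;  out ∅∪∅=∅
  n22('eace'): parent n21 fail=12; on 'e' 12 → fail=13;  out {6}∪{3}={3,6}
  n10('dbdae'): parent n9 fail=11; on 'e' 11→0 → fail=1;  out {2}∪∅={2}
  n17('edaac'): parent n16 fail=11; on 'c' 11 → fail=12;  out ∅∪∅=∅
  n18('edaaca'): parent n17 fail=12; on 'a' 12→0 → fail=11;  out {4}∪∅={4}

Text stream:
i=0 'd': node 0→6
i=1 'c': node 6→19  ** P5@[0:1]
i=2 'c': node 19→0 (fail-walked)
i=3 'e': node 0→1
i=4 'c': node 1→2
i=5 'd': node 2→3  ** P0@[3:5]
i=6 'e': node 3→1 (fail-walked)
i=7 'c': node 1→2
i=8 'd': node 2→3  ** P0@[6:8]
i=9 'c': node 3→19 (fail-walked)  ** P5@[8:9]
i=10 'd': node 19→6 (fail-walked)
i=11 'c': node 6→19  ** P5@[10:11]
i=12 'b': node 19→23 (fail-walked)  ** P7@[12:12]
i=13 'a': node 23→11 (fail-walked)
i=14 'e': node 11→1 (fail-walked)
i=15 'a': node 1→20
i=16 'c': node 20→21
i=17 'e': node 21→22  ** P3@[15:17],P6@[14:17]
i=18 'd': node 22→14 (fail-walked)
i=19 'b': node 14→7 (fail-walked)  ** P7@[19:19]
i=20 'd': node 7→8
i=21 'a': node 8→9
i=22 'e': node 9→10  ** P2@[18:22]
i=23 'b': node 10→4 (fail-walked)  ** P7@[23:23]
i=24 'b': node 4→5  ** P1@[22:24],P7@[24:24]
i=25 'c': node 5→0 (fail-walked)
i=26 'e': node 0→1
i=27 'b': node 1→4  ** P7@[27:27]
i=28 'b': node 4→5  ** P1@[26:28],P7@[28:28]
i=29 'd': node 5→6 (fail-walked)
i=30 'c': node 6→19  ** P5@[29:30]
i=31 'b': node 19→23 (fail-walked)  ** P7@[31:31]
i=32 'e': node 23→1 (fail-walked)
i=33 'd': node 1→14
i=34 'a': node 14→15
i=35 'a': node 15→16
i=36 'c': node 16→17
i=37 'a': node 17→18  ** P4@[32:37]
i=38 'e': node 18→1 (fail-walked)
i=39 'e': node 1→1 (fail-walked)
i=40 'e': node 1→1 (fail-walked)
i=41 'd': node 1→14
i=42 'a': node 14→15
i=43 'a': node 15→16
i=44 'c': node 16→17

All matches (sorted): [[1,5],[5,0],[8,0],[9,5],[11,5],[12,7],[17,3],[17,6],[19,7],[22,2],[23,7],[24,1],[24,7],[27,7],[28,1],[28,7],[30,5],[31,7],[37,4]]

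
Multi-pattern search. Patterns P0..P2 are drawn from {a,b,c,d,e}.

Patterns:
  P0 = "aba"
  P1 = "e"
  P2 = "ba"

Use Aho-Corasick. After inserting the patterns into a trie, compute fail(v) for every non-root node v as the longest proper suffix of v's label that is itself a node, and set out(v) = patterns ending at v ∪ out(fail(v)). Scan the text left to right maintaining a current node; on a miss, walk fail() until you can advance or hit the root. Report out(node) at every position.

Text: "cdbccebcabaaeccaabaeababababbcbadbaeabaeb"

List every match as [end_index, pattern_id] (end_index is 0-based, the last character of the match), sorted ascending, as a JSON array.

Construct AC machine:
Trie nodes:
  0='ε' goto a→1 b→5 e→4
  1='a' goto b→2
  2='ab' goto a→3
  3='aba' goto ·  ←P0
  4='e' goto ·  ←P1
  5='b' goto a→6
  6='ba' goto ·  ←P2

Failure links (BFS by depth):
  n1('a'): parent n0 fail=0; on 'a' 0 → fail=0;  out ∅∪∅=∅
  n4('e'): parent n0 fail=0; on 'e' 0 → fail=0;  out {1}∪∅={1}
  n5('b'): parent n0 fail=0; on 'b' 0 → fail=0;  out ∅∪∅=∅
  n2('ab'): parent n1 fail=0; on 'b' 0 → fail=5;  out ∅∪∅=∅
  n6('ba'): parent n5 fail=0; on 'a' 0 → fail=1;  out {2}∪∅={2}
  n3('aba'): parent n2 fail=5; on 'a' 5 → fail=6;  out {0}∪{2}={0,2}

Run:
[0] read 'c'  n0⇒n0
[1] read 'd'  n0⇒n0
[2] read 'b'  n0⇒n5
[3] read 'c'  n5⇒n0 ·f
[4] read 'c'  n0⇒n0
[5] read 'e'  n0⇒n4  emit P1@[5:5]
[6] read 'b'  n4⇒n5 ·f
[7] read 'c'  n5⇒n0 ·f
[8] read 'a'  n0⇒n1
[9] read 'b'  n1⇒n2
[10] read 'a'  n2⇒n3  emit P0@[8:10],P2@[9:10]
[11] read 'a'  n3⇒n1 ·f
[12] read 'e'  n1⇒n4 ·f  emit P1@[12:12]
[13] read 'c'  n4⇒n0 ·f
[14] read 'c'  n0⇒n0
[15] read 'a'  n0⇒n1
[16] read 'a'  n1⇒n1 ·f
[17] read 'b'  n1⇒n2
[18] read 'a'  n2⇒n3  emit P0@[16:18],P2@[17:18]
[19] read 'e'  n3⇒n4 ·f  emit P1@[19:19]
[20] read 'a'  n4⇒n1 ·f
[21] read 'b'  n1⇒n2
[22] read 'a'  n2⇒n3  emit P0@[20:22],P2@[21:22]
[23] read 'b'  n3⇒n2 ·f
[24] read 'a'  n2⇒n3  emit P0@[22:24],P2@[23:24]
[25] read 'b'  n3⇒n2 ·f
[26] read 'a'  n2⇒n3  emit P0@[24:26],P2@[25:26]
[27] read 'b'  n3⇒n2 ·f
[28] read 'b'  n2⇒n5 ·f
[29] read 'c'  n5⇒n0 ·f
[30] read 'b'  n0⇒n5
[31] read 'a'  n5⇒n6  emit P2@[30:31]
[32] read 'd'  n6⇒n0 ·f
[33] read 'b'  n0⇒n5
[34] read 'a'  n5⇒n6  emit P2@[33:34]
[35] read 'e'  n6⇒n4 ·f  emit P1@[35:35]
[36] read 'a'  n4⇒n1 ·f
[37] read 'b'  n1⇒n2
[38] read 'a'  n2⇒n3  emit P0@[36:38],P2@[37:38]
[39] read 'e'  n3⇒n4 ·f  emit P1@[39:39]
[40] read 'b'  n4⇒n5 ·f

All matches (sorted): [[5,1],[10,0],[10,2],[12,1],[18,0],[18,2],[19,1],[22,0],[22,2],[24,0],[24,2],[26,0],[26,2],[31,2],[34,2],[35,1],[38,0],[38,2],[39,1]]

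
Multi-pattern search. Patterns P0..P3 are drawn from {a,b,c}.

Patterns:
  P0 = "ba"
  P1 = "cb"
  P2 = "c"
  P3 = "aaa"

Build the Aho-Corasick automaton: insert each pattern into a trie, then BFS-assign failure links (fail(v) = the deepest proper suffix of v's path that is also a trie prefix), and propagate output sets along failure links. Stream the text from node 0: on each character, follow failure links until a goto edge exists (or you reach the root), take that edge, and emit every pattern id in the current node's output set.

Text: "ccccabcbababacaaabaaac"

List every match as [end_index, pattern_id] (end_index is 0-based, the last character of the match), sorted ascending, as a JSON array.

Construct AC machine:
Trie (insert patterns):
  n0 'ε': a→5 b→1 c→3
  n1 'b': a→2
  n2 'ba': ·  ←P0
  n3 'c': b→4  ←P2
  n4 'cb': ·  ←P1
  n5 'a': a→6
  n6 'aa': a→7
  n7 'aaa': ·  ←P3

BFS fail/out derivation:
  fail(1) 'b': from fail(0)=0 chase 'b': 0 ⇒ 0;  out=∅∪out(0)=∅
  fail(3) 'c': from fail(0)=0 chase 'c': 0 ⇒ 0;  out={2}∪out(0)={2}
  fail(5) 'a': from fail(0)=0 chase 'a': 0 ⇒ 0;  out=∅∪out(0)=∅
  fail(2) 'ba': from fail(1)=0 chase 'a': 0 ⇒ 5;  out={0}∪out(5)={0}
  fail(4) 'cb': from fail(3)=0 chase 'b': 0 ⇒ 1;  out={1}∪out(1)={1}
  fail(6) 'aa': from fail(5)=0 chase 'a': 0 ⇒ 5;  out=∅∪out(5)=∅
  fail(7) 'aaa': from fail(6)=5 chase 'a': 5 ⇒ 6;  out={3}∪out(6)={3}

Scan:
i=0 'c': node 0→3  emit P2@[0:0]
i=1 'c': node 3→3 (via fail)  emit P2@[1:1]
i=2 'c': node 3→3 (via fail)  emit P2@[2:2]
i=3 'c': node 3→3 (via fail)  emit P2@[3:3]
i=4 'a': node 3→5 (via fail)
i=5 'b': node 5→1 (via fail)
i=6 'c': node 1→3 (via fail)  emit P2@[6:6]
i=7 'b': node 3→4  emit P1@[6:7]
i=8 'a': node 4→2 (via fail)  emit P0@[7:8]
i=9 'b': node 2→1 (via fail)
i=10 'a': node 1→2  emit P0@[9:10]
i=11 'b': node 2→1 (via fail)
i=12 'a': node 1→2  emit P0@[11:12]
i=13 'c': node 2→3 (via fail)  emit P2@[13:13]
i=14 'a': node 3→5 (via fail)
i=15 'a': node 5→6
i=16 'a': node 6→7  emit P3@[14:16]
i=17 'b': node 7→1 (via fail)
i=18 'a': node 1→2  emit P0@[17:18]
i=19 'a': node 2→6 (via fail)
i=20 'a': node 6→7  emit P3@[18:20]
i=21 'c': node 7→3 (via fail)  emit P2@[21:21]

All matches (sorted): [[0,2],[1,2],[2,2],[3,2],[6,2],[7,1],[8,0],[10,0],[12,0],[13,2],[16,3],[18,0],[20,3],[21,2]]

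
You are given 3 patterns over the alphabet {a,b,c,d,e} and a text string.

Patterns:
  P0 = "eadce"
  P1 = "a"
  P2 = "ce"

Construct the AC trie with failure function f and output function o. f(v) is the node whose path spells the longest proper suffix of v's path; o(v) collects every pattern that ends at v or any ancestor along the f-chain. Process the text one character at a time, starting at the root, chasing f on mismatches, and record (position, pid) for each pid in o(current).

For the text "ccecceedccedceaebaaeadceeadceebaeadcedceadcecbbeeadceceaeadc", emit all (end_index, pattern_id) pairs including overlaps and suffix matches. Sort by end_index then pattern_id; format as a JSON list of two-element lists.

Build:
Trie nodes:
  0='ε' goto a→6 c→7 e→1
  1='e' goto a→2
  2='ea' goto d→3
  3='ead' goto c→4
  4='eadc' goto e→5
  5='eadce' goto ·  ←P0
  6='a' goto ·  ←P1
  7='c' goto e→8
  8='ce' goto ·  ←P2

Failure links (BFS by depth):
  fail(1) 'e': from fail(0)=0 chase 'e': 0 ⇒ 0;  out=∅∪out(0)=∅
  fail(6) 'a': from fail(0)=0 chase 'a': 0 ⇒ 0;  out={1}∪out(0)={1}
  fail(7) 'c': from fail(0)=0 chase 'c': 0 ⇒ 0;  out=∅∪out(0)=∅
  fail(2) 'ea': from fail(1)=0 chase 'a': 0 ⇒ 6;  out=∅∪out(6)={1}
  fail(8) 'ce': from fail(7)=0 chase 'e': 0 ⇒ 1;  out={2}∪out(1)={2}
  fail(3) 'ead': from fail(2)=6 chase 'd': 6→0 ⇒ 0;  out=∅∪out(0)=∅
  fail(4) 'eadc': from fail(3)=0 chase 'c': 0 ⇒ 7;  out=∅∪out(7)=∅
  fail(5) 'eadce': from fail(4)=7 chase 'e': 7 ⇒ 8;  out={0}∪out(8)={0,2}

Scan:
[0] read 'c'  n0⇒n7
[1] read 'c'  n7⇒n7 ·f
[2] read 'e'  n7⇒n8  → match P2@[1:2]
[3] read 'c'  n8⇒n7 ·f
[4] read 'c'  n7⇒n7 ·f
[5] read 'e'  n7⇒n8  → match P2@[4:5]
[6] read 'e'  n8⇒n1 ·f
[7] read 'd'  n1⇒n0 ·f
[8] read 'c'  n0⇒n7
[9] read 'c'  n7⇒n7 ·f
[10] read 'e'  n7⇒n8  → match P2@[9:10]
[11] read 'd'  n8⇒n0 ·f
[12] read 'c'  n0⇒n7
[13] read 'e'  n7⇒n8  → match P2@[12:13]
[14] read 'a'  n8⇒n2 ·f  → match P1@[14:14]
[15] read 'e'  n2⇒n1 ·f
[16] read 'b'  n1⇒n0 ·f
[17] read 'a'  n0⇒n6  → match P1@[17:17]
[18] read 'a'  n6⇒n6 ·f  → match P1@[18:18]
[19] read 'e'  n6⇒n1 ·f
[20] read 'a'  n1⇒n2  → match P1@[20:20]
[21] read 'd'  n2⇒n3
[22] read 'c'  n3⇒n4
[23] read 'e'  n4⇒n5  → match P0@[19:23],P2@[22:23]
[24] read 'e'  n5⇒n1 ·f
[25] read 'a'  n1⇒n2  → match P1@[25:25]
[26] read 'd'  n2⇒n3
[27] read 'c'  n3⇒n4
[28] read 'e'  n4⇒n5  → match P0@[24:28],P2@[27:28]
[29] read 'e'  n5⇒n1 ·f
[30] read 'b'  n1⇒n0 ·f
[31] read 'a'  n0⇒n6  → match P1@[31:31]
[32] read 'e'  n6⇒n1 ·f
[33] read 'a'  n1⇒n2  → match P1@[33:33]
[34] read 'd'  n2⇒n3
[35] read 'c'  n3⇒n4
[36] read 'e'  n4⇒n5  → match P0@[32:36],P2@[35:36]
[37] read 'd'  n5⇒n0 ·f
[38] read 'c'  n0⇒n7
[39] read 'e'  n7⇒n8  → match P2@[38:39]
[40] read 'a'  n8⇒n2 ·f  → match P1@[40:40]
[41] read 'd'  n2⇒n3
[42] read 'c'  n3⇒n4
[43] read 'e'  n4⇒n5  → match P0@[39:43],P2@[42:43]
[44] read 'c'  n5⇒n7 ·f
[45] read 'b'  n7⇒n0 ·f
[46] read 'b'  n0⇒n0
[47] read 'e'  n0⇒n1
[48] read 'e'  n1⇒n1 ·f
[49] read 'a'  n1⇒n2  → match P1@[49:49]
[50] read 'd'  n2⇒n3
[51] read 'c'  n3⇒n4
[52] read 'e'  n4⇒n5  → match P0@[48:52],P2@[51:52]
[53] read 'c'  n5⇒n7 ·f
[54] read 'e'  n7⇒n8  → match P2@[53:54]
[55] read 'a'  n8⇒n2 ·f  → match P1@[55:55]
[56] read 'e'  n2⇒n1 ·f
[57] read 'a'  n1⇒n2  → match P1@[57:57]
[58] read 'd'  n2⇒n3
[59] read 'c'  n3⇒n4

Matches: [[2,2],[5,2],[10,2],[13,2],[14,1],[17,1],[18,1],[20,1],[23,0],[23,2],[25,1],[28,0],[28,2],[31,1],[33,1],[36,0],[36,2],[39,2],[40,1],[43,0],[43,2],[49,1],[52,0],[52,2],[54,2],[55,1],[57,1]]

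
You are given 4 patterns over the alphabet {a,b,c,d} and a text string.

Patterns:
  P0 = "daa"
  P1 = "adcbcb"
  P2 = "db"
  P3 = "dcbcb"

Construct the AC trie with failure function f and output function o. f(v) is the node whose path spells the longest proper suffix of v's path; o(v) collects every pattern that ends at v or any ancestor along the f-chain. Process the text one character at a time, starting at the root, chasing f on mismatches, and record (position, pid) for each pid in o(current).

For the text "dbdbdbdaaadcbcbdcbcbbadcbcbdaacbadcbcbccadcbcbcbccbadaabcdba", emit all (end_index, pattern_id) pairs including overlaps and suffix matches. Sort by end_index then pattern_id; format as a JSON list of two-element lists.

Build:
Trie (insert patterns):
  n0 'ε': a→4 d→1
  n1 'd': a→2 b→10 c→11
  n2 'da': a→3
  n3 'daa': ·  [P0 ends]
  n4 'a': d→5
  n5 'ad': c→6
  n6 'adc': b→7
  n7 'adcb': c→8
  n8 'adcbc': b→9
  n9 'adcbcb': ·  [P1 ends]
  n10 'db': ·  [P2 ends]
  n11 'dc': b→12
  n12 'dcb': c→13
  n13 'dcbc': b→14
  n14 'dcbcb': ·  [P3 ends]

BFS fail/out derivation:
  fail(1) 'd': from fail(0)=0 chase 'd': 0 ⇒ 0;  out=∅∪out(0)=∅
  fail(4) 'a': from fail(0)=0 chase 'a': 0 ⇒ 0;  out=∅∪out(0)=∅
  fail(2) 'da': from fail(1)=0 chase 'a': 0 ⇒ 4;  out=∅∪out(4)=∅
  fail(5) 'ad': from fail(4)=0 chase 'd': 0 ⇒ 1;  out=∅∪out(1)=∅
  fail(10) 'db': from fail(1)=0 chase 'b': 0 ⇒ 0;  out={2}∪out(0)={2}
  fail(11) 'dc': from fail(1)=0 chase 'c': 0 ⇒ 0;  out=∅∪out(0)=∅
  fail(3) 'daa': from fail(2)=4 chase 'a': 4→0 ⇒ 4;  out={0}∪out(4)={0}
  fail(6) 'adc': from fail(5)=1 chase 'c': 1 ⇒ 11;  out=∅∪out(11)=∅
  fail(12) 'dcb': from fail(11)=0 chase 'b': 0 ⇒ 0;  out=∅∪out(0)=∅
  fail(7) 'adcb': from fail(6)=11 chase 'b': 11 ⇒ 12;  out=∅∪out(12)=∅
  fail(13) 'dcbc': from fail(12)=0 chase 'c': 0 ⇒ 0;  out=∅∪out(0)=∅
  fail(8) 'adcbc': from fail(7)=12 chase 'c': 12 ⇒ 13;  out=∅∪out(13)=∅
  fail(14) 'dcbcb': from fail(13)=0 chase 'b': 0 ⇒ 0;  out={3}∪out(0)={3}
  fail(9) 'adcbcb': from fail(8)=13 chase 'b': 13 ⇒ 14;  out={1}∪out(14)={1,3}

Scan:
pos 0 'd': at 1
pos 1 'b': at 10  emit P2@[0:1]
pos 2 'd': at 1 (via fail)
pos 3 'b': at 10  emit P2@[2:3]
pos 4 'd': at 1 (via fail)
pos 5 'b': at 10  emit P2@[4:5]
pos 6 'd': at 1 (via fail)
pos 7 'a': at 2
pos 8 'a': at 3  emit P0@[6:8]
pos 9 'a': at 4 (via fail)
pos 10 'd': at 5
pos 11 'c': at 6
pos 12 'b': at 7
pos 13 'c': at 8
pos 14 'b': at 9  emit P1@[9:14],P3@[10:14]
pos 15 'd': at 1 (via fail)
pos 16 'c': at 11
pos 17 'b': at 12
pos 18 'c': at 13
pos 19 'b': at 14  emit P3@[15:19]
pos 20 'b': at 0 (via fail)
pos 21 'a': at 4
pos 22 'd': at 5
pos 23 'c': at 6
pos 24 'b': at 7
pos 25 'c': at 8
pos 26 'b': at 9  emit P1@[21:26],P3@[22:26]
pos 27 'd': at 1 (via fail)
pos 28 'a': at 2
pos 29 'a': at 3  emit P0@[27:29]
pos 30 'c': at 0 (via fail)
pos 31 'b': at 0
pos 32 'a': at 4
pos 33 'd': at 5
pos 34 'c': at 6
pos 35 'b': at 7
pos 36 'c': at 8
pos 37 'b': at 9  emit P1@[32:37],P3@[33:37]
pos 38 'c': at 0 (via fail)
pos 39 'c': at 0
pos 40 'a': at 4
pos 41 'd': at 5
pos 42 'c': at 6
pos 43 'b': at 7
pos 44 'c': at 8
pos 45 'b': at 9  emit P1@[40:45],P3@[41:45]
pos 46 'c': at 0 (via fail)
pos 47 'b': at 0
pos 48 'c': at 0
pos 49 'c': at 0
pos 50 'b': at 0
pos 51 'a': at 4
pos 52 'd': at 5
pos 53 'a': at 2 (via fail)
pos 54 'a': at 3  emit P0@[52:54]
pos 55 'b': at 0 (via fail)
pos 56 'c': at 0
pos 57 'd': at 1
pos 58 'b': at 10  emit P2@[57:58]
pos 59 'a': at 4 (via fail)

Matches: [[1,2],[3,2],[5,2],[8,0],[14,1],[14,3],[19,3],[26,1],[26,3],[29,0],[37,1],[37,3],[45,1],[45,3],[54,0],[58,2]]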